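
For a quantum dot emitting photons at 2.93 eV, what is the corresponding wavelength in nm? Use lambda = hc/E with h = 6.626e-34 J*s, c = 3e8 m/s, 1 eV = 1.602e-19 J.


Convert energy: E = 2.93 eV = 2.93 * 1.602e-19 = 4.69386e-19 J
lambda = h*c / E = 6.626e-34 * 3e8 / 4.69386e-19
lambda = 4.23489e-07 m = 423.5 nm

423.5


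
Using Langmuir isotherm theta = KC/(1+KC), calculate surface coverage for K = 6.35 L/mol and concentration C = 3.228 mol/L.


Langmuir isotherm: theta = K*C / (1 + K*C)
K*C = 6.35 * 3.228 = 20.4978
theta = 20.4978 / (1 + 20.4978) = 20.4978 / 21.4978
theta = 0.9535

0.9535


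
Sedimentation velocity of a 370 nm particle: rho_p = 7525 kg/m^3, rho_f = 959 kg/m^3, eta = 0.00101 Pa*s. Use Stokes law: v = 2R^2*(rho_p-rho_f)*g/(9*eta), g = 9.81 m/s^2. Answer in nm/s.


Radius R = 370/2 nm = 1.85e-07 m
Density difference = 7525 - 959 = 6566 kg/m^3
v = 2 * R^2 * (rho_p - rho_f) * g / (9 * eta)
v = 2 * (1.85e-07)^2 * 6566 * 9.81 / (9 * 0.00101)
v = 4.85042e-07 m/s = 485.0421 nm/s

485.0421


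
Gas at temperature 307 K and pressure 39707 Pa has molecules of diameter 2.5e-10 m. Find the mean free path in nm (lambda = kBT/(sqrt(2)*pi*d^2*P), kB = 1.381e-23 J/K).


Mean free path: lambda = kB*T / (sqrt(2) * pi * d^2 * P)
lambda = 1.381e-23 * 307 / (sqrt(2) * pi * (2.5e-10)^2 * 39707)
lambda = 3.84521e-07 m
lambda = 384.52 nm

384.52


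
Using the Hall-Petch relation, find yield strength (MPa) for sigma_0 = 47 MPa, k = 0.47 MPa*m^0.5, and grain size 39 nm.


d = 39 nm = 3.9e-08 m
sqrt(d) = 0.0001974842
Hall-Petch contribution = k / sqrt(d) = 0.47 / 0.0001974842 = 2379.9 MPa
sigma = sigma_0 + k/sqrt(d) = 47 + 2379.9 = 2426.9 MPa

2426.9


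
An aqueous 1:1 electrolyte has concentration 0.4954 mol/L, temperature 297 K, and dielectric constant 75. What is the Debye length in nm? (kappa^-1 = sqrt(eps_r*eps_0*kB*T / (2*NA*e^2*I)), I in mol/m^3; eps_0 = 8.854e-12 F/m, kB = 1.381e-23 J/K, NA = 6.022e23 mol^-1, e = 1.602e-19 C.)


Ionic strength I = 0.4954 * 1^2 * 1000 = 495.4 mol/m^3
kappa^-1 = sqrt(75 * 8.854e-12 * 1.381e-23 * 297 / (2 * 6.022e23 * (1.602e-19)^2 * 495.4))
kappa^-1 = 0.422 nm

0.422


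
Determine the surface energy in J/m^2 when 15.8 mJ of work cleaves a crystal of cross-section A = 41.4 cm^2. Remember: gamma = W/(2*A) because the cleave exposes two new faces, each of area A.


Convert: A = 41.4 cm^2 = 0.00414 m^2, W = 15.8 mJ = 0.0158 J
Cleaving exposes two faces of area A, so total new surface = 2*A and gamma = W / (2*A)
gamma = 0.0158 / (2 * 0.00414)
gamma = 1.908 J/m^2

1.908


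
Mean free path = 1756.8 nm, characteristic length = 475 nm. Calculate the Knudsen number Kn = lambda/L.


Knudsen number Kn = lambda / L
Kn = 1756.8 / 475
Kn = 3.6985

3.6985


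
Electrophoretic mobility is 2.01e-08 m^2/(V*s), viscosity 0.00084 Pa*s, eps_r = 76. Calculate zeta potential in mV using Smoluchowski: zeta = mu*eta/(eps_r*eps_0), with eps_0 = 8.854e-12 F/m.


Smoluchowski equation: zeta = mu * eta / (eps_r * eps_0)
zeta = 2.01e-08 * 0.00084 / (76 * 8.854e-12)
zeta = 0.025091 V = 25.09 mV

25.09


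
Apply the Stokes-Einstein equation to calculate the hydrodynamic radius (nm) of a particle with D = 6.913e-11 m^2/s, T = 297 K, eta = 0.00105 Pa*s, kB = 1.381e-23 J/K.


Stokes-Einstein: R = kB*T / (6*pi*eta*D)
R = 1.381e-23 * 297 / (6 * pi * 0.00105 * 6.913e-11)
R = 2.99773e-09 m = 3.0 nm

3.0


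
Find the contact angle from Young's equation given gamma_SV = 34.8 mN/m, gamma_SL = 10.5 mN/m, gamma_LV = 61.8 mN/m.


cos(theta) = (gamma_SV - gamma_SL) / gamma_LV
cos(theta) = (34.8 - 10.5) / 61.8
cos(theta) = 0.393204
theta = arccos(0.393204) = 66.85 degrees

66.85


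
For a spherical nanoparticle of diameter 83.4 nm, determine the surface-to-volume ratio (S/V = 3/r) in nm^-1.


Radius r = 83.4/2 = 41.7 nm
S/V = 3 / r = 3 / 41.7
S/V = 0.0719 nm^-1

0.0719


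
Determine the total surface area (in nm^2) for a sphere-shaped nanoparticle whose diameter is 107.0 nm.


Radius r = 107.0/2 = 53.5 nm
Surface area SA = 4 * pi * r^2
SA = 4 * pi * (53.5)^2
SA = 35968.09 nm^2

35968.09


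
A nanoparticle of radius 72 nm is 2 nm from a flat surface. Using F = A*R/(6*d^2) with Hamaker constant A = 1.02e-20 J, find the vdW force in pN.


Convert to SI: R = 72 nm = 7.2e-08 m, d = 2 nm = 2e-09 m
F = A * R / (6 * d^2)
F = 1.02e-20 * 7.2e-08 / (6 * (2e-09)^2)
F = 3.06e-11 N = 30.6 pN

30.6


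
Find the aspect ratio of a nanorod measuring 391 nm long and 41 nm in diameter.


Aspect ratio AR = length / diameter
AR = 391 / 41
AR = 9.54

9.54


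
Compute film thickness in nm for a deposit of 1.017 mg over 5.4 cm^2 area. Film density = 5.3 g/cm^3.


Convert: m = 1.017 mg = 1.0170e-06 kg, A = 5.4 cm^2 = 5.4000e-04 m^2, rho = 5.3 g/cm^3 = 5300 kg/m^3
t = m / (A * rho)
t = 1.0170e-06 / (5.4000e-04 * 5300)
t = 3.5535e-07 m = 355.3 nm

355.3


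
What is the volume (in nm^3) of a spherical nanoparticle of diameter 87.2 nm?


Radius r = 87.2/2 = 43.6 nm
Volume V = (4/3) * pi * r^3
V = (4/3) * pi * (43.6)^3
V = 347174.71 nm^3

347174.71


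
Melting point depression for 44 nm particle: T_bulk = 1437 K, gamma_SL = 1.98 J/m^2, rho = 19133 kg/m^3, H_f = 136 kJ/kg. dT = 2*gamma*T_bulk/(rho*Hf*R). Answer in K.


Radius R = 44/2 = 22 nm = 2.2e-08 m
Convert H_f = 136 kJ/kg = 136000 J/kg
dT = 2 * gamma_SL * T_bulk / (rho * H_f * R)
dT = 2 * 1.98 * 1437 / (19133 * 136000 * 2.2e-08)
dT = 99.4 K

99.4


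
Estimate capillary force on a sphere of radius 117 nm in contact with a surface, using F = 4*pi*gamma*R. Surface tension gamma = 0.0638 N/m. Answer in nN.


Convert radius: R = 117 nm = 1.17e-07 m
F = 4 * pi * gamma * R
F = 4 * pi * 0.0638 * 1.17e-07
F = 9.38029e-08 N = 93.8029 nN

93.8029


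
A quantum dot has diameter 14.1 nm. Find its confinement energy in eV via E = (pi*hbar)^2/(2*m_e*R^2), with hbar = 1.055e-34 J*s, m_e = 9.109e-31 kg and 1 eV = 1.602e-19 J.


Radius R = 14.1/2 = 7.05 nm = 7.05e-09 m
E = (pi * 1.055e-34)^2 / (2 * 9.109e-31 * (7.05e-09)^2)
E(J) = 1.21318e-21
E = E(J) / 1.602e-19 = 0.0076 eV

0.0076


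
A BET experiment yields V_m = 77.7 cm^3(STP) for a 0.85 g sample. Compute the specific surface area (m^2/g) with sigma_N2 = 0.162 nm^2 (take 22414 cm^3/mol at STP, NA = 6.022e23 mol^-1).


Number of moles in monolayer = V_m / 22414 = 77.7 / 22414 = 0.00346658
Number of molecules = moles * NA = 0.00346658 * 6.022e23
SA = molecules * sigma / mass
SA = (77.7 / 22414) * 6.022e23 * 0.162e-18 / 0.85
SA = 397.9 m^2/g

397.9


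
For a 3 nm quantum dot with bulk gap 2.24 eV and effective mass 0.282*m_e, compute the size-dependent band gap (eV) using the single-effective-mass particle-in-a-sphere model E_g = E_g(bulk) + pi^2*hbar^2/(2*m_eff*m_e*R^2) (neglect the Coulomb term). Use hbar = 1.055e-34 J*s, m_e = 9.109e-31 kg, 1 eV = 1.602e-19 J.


Radius R = 3/2 nm = 1.5e-09 m
Confinement energy dE = pi^2 * hbar^2 / (2 * m_eff * m_e * R^2)
dE = pi^2 * (1.055e-34)^2 / (2 * 0.282 * 9.109e-31 * (1.5e-09)^2) J, divided by 1.602e-19 J/eV
dE = 0.5932 eV
Total band gap = E_g(bulk) + dE = 2.24 + 0.5932 = 2.8332 eV

2.8332


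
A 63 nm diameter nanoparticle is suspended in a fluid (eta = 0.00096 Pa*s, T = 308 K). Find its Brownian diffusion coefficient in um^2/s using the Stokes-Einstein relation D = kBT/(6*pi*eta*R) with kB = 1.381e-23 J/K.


Radius R = 63/2 = 31.5 nm = 3.15e-08 m
D = kB*T / (6*pi*eta*R)
D = 1.381e-23 * 308 / (6 * pi * 0.00096 * 3.15e-08)
D = 7.46211e-12 m^2/s = 7.462 um^2/s

7.462


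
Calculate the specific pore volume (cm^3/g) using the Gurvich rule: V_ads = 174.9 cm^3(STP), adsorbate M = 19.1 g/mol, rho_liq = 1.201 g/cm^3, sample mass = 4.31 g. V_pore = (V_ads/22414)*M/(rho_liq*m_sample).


Moles adsorbed n = V_ads / 22414 = 174.9 / 22414 = 7.803159e-03 mol
Liquid volume V_liq = n * M / rho_liq = 7.803159e-03 * 19.1 / 1.201 = 0.12410 cm^3
Specific pore volume V_pore = V_liq / m_sample = 0.12410 / 4.31
V_pore = 0.0288 cm^3/g

0.0288


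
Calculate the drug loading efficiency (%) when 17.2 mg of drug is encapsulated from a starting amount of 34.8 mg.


Drug loading efficiency = (drug loaded / drug initial) * 100
DLE = 17.2 / 34.8 * 100
DLE = 0.4943 * 100
DLE = 49.43%

49.43


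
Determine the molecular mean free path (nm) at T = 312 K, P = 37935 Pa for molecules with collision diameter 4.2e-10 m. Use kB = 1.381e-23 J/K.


Mean free path: lambda = kB*T / (sqrt(2) * pi * d^2 * P)
lambda = 1.381e-23 * 312 / (sqrt(2) * pi * (4.2e-10)^2 * 37935)
lambda = 1.44925e-07 m
lambda = 144.93 nm

144.93


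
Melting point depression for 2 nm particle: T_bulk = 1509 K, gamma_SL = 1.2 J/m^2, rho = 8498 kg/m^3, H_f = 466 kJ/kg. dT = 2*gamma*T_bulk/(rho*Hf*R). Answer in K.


Radius R = 2/2 = 1 nm = 1e-09 m
Convert H_f = 466 kJ/kg = 466000 J/kg
dT = 2 * gamma_SL * T_bulk / (rho * H_f * R)
dT = 2 * 1.2 * 1509 / (8498 * 466000 * 1e-09)
dT = 914.5 K

914.5


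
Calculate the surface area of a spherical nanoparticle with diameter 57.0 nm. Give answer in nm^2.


Radius r = 57.0/2 = 28.5 nm
Surface area SA = 4 * pi * r^2
SA = 4 * pi * (28.5)^2
SA = 10207.03 nm^2

10207.03


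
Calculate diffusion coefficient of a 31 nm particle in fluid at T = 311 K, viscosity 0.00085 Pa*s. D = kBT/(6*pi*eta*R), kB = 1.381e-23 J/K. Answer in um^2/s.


Radius R = 31/2 = 15.5 nm = 1.55e-08 m
D = kB*T / (6*pi*eta*R)
D = 1.381e-23 * 311 / (6 * pi * 0.00085 * 1.55e-08)
D = 1.72943e-11 m^2/s = 17.294 um^2/s

17.294


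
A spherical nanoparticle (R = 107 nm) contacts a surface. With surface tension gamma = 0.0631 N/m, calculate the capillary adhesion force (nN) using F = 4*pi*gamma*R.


Convert radius: R = 107 nm = 1.07e-07 m
F = 4 * pi * gamma * R
F = 4 * pi * 0.0631 * 1.07e-07
F = 8.48444e-08 N = 84.8444 nN

84.8444


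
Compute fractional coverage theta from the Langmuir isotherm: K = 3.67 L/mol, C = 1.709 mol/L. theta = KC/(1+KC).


Langmuir isotherm: theta = K*C / (1 + K*C)
K*C = 3.67 * 1.709 = 6.27203
theta = 6.27203 / (1 + 6.27203) = 6.27203 / 7.27203
theta = 0.8625

0.8625


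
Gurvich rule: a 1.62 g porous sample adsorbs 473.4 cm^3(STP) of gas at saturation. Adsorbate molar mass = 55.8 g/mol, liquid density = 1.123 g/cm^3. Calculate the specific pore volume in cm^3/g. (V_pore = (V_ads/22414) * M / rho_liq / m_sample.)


Moles adsorbed n = V_ads / 22414 = 473.4 / 22414 = 2.112073e-02 mol
Liquid volume V_liq = n * M / rho_liq = 2.112073e-02 * 55.8 / 1.123 = 1.04945 cm^3
Specific pore volume V_pore = V_liq / m_sample = 1.04945 / 1.62
V_pore = 0.6478 cm^3/g

0.6478


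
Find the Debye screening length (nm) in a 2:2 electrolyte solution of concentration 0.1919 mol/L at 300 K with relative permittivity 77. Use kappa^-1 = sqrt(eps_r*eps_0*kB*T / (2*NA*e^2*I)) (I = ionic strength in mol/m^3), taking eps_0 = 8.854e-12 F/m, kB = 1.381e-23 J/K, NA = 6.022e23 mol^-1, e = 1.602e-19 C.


Ionic strength I = 0.1919 * 2^2 * 1000 = 767.6 mol/m^3
kappa^-1 = sqrt(77 * 8.854e-12 * 1.381e-23 * 300 / (2 * 6.022e23 * (1.602e-19)^2 * 767.6))
kappa^-1 = 0.345 nm

0.345


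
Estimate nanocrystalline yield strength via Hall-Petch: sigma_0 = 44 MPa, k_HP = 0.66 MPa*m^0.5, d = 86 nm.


d = 86 nm = 8.6e-08 m
sqrt(d) = 0.0002932576
Hall-Petch contribution = k / sqrt(d) = 0.66 / 0.0002932576 = 2250.6 MPa
sigma = sigma_0 + k/sqrt(d) = 44 + 2250.6 = 2294.6 MPa

2294.6


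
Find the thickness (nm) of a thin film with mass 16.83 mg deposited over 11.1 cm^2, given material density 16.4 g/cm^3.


Convert: m = 16.83 mg = 1.6830e-05 kg, A = 11.1 cm^2 = 1.1100e-03 m^2, rho = 16.4 g/cm^3 = 16400 kg/m^3
t = m / (A * rho)
t = 1.6830e-05 / (1.1100e-03 * 16400)
t = 9.2452e-07 m = 924.5 nm

924.5


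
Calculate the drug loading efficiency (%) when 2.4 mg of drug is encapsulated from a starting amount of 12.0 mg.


Drug loading efficiency = (drug loaded / drug initial) * 100
DLE = 2.4 / 12.0 * 100
DLE = 0.2 * 100
DLE = 20.0%

20.0


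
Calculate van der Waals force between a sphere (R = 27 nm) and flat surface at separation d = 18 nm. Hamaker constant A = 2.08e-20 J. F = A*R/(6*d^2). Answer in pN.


Convert to SI: R = 27 nm = 2.7e-08 m, d = 18 nm = 1.8e-08 m
F = A * R / (6 * d^2)
F = 2.08e-20 * 2.7e-08 / (6 * (1.8e-08)^2)
F = 2.88889e-13 N = 0.289 pN

0.289


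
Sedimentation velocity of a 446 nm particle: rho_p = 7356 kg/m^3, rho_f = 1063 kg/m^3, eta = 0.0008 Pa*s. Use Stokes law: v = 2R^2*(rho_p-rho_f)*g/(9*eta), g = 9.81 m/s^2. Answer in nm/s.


Radius R = 446/2 nm = 2.23e-07 m
Density difference = 7356 - 1063 = 6293 kg/m^3
v = 2 * R^2 * (rho_p - rho_f) * g / (9 * eta)
v = 2 * (2.23e-07)^2 * 6293 * 9.81 / (9 * 0.0008)
v = 8.52774e-07 m/s = 852.774 nm/s

852.774


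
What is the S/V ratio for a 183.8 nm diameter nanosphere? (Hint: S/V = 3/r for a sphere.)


Radius r = 183.8/2 = 91.9 nm
S/V = 3 / r = 3 / 91.9
S/V = 0.0326 nm^-1

0.0326


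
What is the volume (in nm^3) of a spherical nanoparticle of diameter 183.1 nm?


Radius r = 183.1/2 = 91.55 nm
Volume V = (4/3) * pi * r^3
V = (4/3) * pi * (91.55)^3
V = 3214131.6 nm^3

3214131.6


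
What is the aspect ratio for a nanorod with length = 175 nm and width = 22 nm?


Aspect ratio AR = length / diameter
AR = 175 / 22
AR = 7.95

7.95


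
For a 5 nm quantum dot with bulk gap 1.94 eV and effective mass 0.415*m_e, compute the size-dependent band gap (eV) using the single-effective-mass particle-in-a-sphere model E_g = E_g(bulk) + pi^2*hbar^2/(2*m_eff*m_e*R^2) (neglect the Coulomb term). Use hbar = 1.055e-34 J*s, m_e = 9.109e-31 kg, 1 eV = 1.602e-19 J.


Radius R = 5/2 nm = 2.5e-09 m
Confinement energy dE = pi^2 * hbar^2 / (2 * m_eff * m_e * R^2)
dE = pi^2 * (1.055e-34)^2 / (2 * 0.415 * 9.109e-31 * (2.5e-09)^2) J, divided by 1.602e-19 J/eV
dE = 0.1451 eV
Total band gap = E_g(bulk) + dE = 1.94 + 0.1451 = 2.0851 eV

2.0851


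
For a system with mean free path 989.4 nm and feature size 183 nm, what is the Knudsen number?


Knudsen number Kn = lambda / L
Kn = 989.4 / 183
Kn = 5.4066

5.4066


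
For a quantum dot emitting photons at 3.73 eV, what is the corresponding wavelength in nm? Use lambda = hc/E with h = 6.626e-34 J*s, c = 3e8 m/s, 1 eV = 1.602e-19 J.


Convert energy: E = 3.73 eV = 3.73 * 1.602e-19 = 5.97546e-19 J
lambda = h*c / E = 6.626e-34 * 3e8 / 5.97546e-19
lambda = 3.32661e-07 m = 332.7 nm

332.7


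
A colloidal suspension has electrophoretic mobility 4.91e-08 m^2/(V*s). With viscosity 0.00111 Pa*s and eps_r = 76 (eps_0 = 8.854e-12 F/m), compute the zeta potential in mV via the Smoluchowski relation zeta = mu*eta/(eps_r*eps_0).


Smoluchowski equation: zeta = mu * eta / (eps_r * eps_0)
zeta = 4.91e-08 * 0.00111 / (76 * 8.854e-12)
zeta = 0.080994 V = 80.99 mV

80.99


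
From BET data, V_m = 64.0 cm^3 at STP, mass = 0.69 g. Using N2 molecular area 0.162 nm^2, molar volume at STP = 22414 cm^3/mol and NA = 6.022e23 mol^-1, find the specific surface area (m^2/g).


Number of moles in monolayer = V_m / 22414 = 64.0 / 22414 = 0.00285536
Number of molecules = moles * NA = 0.00285536 * 6.022e23
SA = molecules * sigma / mass
SA = (64.0 / 22414) * 6.022e23 * 0.162e-18 / 0.69
SA = 403.7 m^2/g

403.7


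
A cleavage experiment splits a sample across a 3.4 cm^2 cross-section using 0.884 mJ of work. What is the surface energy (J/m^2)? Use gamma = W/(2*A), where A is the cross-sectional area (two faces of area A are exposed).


Convert: A = 3.4 cm^2 = 0.00034 m^2, W = 0.884 mJ = 0.000884 J
Cleaving exposes two faces of area A, so total new surface = 2*A and gamma = W / (2*A)
gamma = 0.000884 / (2 * 0.00034)
gamma = 1.3 J/m^2

1.3


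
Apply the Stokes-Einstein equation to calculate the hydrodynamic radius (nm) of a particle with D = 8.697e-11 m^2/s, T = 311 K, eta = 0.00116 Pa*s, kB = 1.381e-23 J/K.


Stokes-Einstein: R = kB*T / (6*pi*eta*D)
R = 1.381e-23 * 311 / (6 * pi * 0.00116 * 8.697e-11)
R = 2.25853e-09 m = 2.26 nm

2.26


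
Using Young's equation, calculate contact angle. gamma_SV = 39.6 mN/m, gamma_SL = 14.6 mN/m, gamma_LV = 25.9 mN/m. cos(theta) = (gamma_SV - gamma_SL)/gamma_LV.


cos(theta) = (gamma_SV - gamma_SL) / gamma_LV
cos(theta) = (39.6 - 14.6) / 25.9
cos(theta) = 0.965251
theta = arccos(0.965251) = 15.15 degrees

15.15


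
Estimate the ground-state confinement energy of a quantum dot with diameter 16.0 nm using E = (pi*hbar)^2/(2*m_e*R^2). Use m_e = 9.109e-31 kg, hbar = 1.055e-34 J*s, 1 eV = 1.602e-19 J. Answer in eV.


Radius R = 16.0/2 = 8 nm = 8e-09 m
E = (pi * 1.055e-34)^2 / (2 * 9.109e-31 * (8e-09)^2)
E(J) = 9.42159e-22
E = E(J) / 1.602e-19 = 0.0059 eV

0.0059


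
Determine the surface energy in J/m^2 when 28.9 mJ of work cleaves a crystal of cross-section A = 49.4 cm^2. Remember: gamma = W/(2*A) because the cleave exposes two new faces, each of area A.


Convert: A = 49.4 cm^2 = 0.00494 m^2, W = 28.9 mJ = 0.0289 J
Cleaving exposes two faces of area A, so total new surface = 2*A and gamma = W / (2*A)
gamma = 0.0289 / (2 * 0.00494)
gamma = 2.925 J/m^2

2.925


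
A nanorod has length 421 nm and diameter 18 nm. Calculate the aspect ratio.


Aspect ratio AR = length / diameter
AR = 421 / 18
AR = 23.39

23.39


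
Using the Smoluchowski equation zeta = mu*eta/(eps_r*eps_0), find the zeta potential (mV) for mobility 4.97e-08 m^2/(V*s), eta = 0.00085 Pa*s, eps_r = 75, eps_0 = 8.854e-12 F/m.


Smoluchowski equation: zeta = mu * eta / (eps_r * eps_0)
zeta = 4.97e-08 * 0.00085 / (75 * 8.854e-12)
zeta = 0.063617 V = 63.62 mV

63.62


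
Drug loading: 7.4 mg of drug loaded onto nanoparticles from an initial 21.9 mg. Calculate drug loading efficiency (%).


Drug loading efficiency = (drug loaded / drug initial) * 100
DLE = 7.4 / 21.9 * 100
DLE = 0.3379 * 100
DLE = 33.79%

33.79


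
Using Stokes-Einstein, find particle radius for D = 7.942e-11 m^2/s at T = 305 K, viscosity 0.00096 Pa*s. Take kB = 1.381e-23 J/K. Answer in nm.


Stokes-Einstein: R = kB*T / (6*pi*eta*D)
R = 1.381e-23 * 305 / (6 * pi * 0.00096 * 7.942e-11)
R = 2.93083e-09 m = 2.93 nm

2.93


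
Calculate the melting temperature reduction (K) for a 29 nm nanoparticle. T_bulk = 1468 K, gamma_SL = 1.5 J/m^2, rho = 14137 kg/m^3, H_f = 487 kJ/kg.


Radius R = 29/2 = 14.5 nm = 1.45e-08 m
Convert H_f = 487 kJ/kg = 487000 J/kg
dT = 2 * gamma_SL * T_bulk / (rho * H_f * R)
dT = 2 * 1.5 * 1468 / (14137 * 487000 * 1.45e-08)
dT = 44.1 K

44.1


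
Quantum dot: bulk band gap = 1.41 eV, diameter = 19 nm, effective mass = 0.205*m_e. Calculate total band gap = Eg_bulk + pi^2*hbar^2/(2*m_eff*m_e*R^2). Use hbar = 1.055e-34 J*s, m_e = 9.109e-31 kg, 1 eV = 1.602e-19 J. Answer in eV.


Radius R = 19/2 nm = 9.5e-09 m
Confinement energy dE = pi^2 * hbar^2 / (2 * m_eff * m_e * R^2)
dE = pi^2 * (1.055e-34)^2 / (2 * 0.205 * 9.109e-31 * (9.5e-09)^2) J, divided by 1.602e-19 J/eV
dE = 0.0203 eV
Total band gap = E_g(bulk) + dE = 1.41 + 0.0203 = 1.4303 eV

1.4303


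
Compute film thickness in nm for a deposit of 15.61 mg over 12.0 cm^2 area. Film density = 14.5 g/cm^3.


Convert: m = 15.61 mg = 1.5610e-05 kg, A = 12.0 cm^2 = 1.2000e-03 m^2, rho = 14.5 g/cm^3 = 14500 kg/m^3
t = m / (A * rho)
t = 1.5610e-05 / (1.2000e-03 * 14500)
t = 8.9713e-07 m = 897.1 nm

897.1


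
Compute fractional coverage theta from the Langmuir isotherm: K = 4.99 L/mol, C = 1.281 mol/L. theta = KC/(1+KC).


Langmuir isotherm: theta = K*C / (1 + K*C)
K*C = 4.99 * 1.281 = 6.39219
theta = 6.39219 / (1 + 6.39219) = 6.39219 / 7.39219
theta = 0.8647

0.8647


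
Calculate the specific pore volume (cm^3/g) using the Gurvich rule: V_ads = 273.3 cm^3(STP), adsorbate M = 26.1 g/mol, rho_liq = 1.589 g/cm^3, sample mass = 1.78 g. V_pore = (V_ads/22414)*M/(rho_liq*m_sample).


Moles adsorbed n = V_ads / 22414 = 273.3 / 22414 = 1.219327e-02 mol
Liquid volume V_liq = n * M / rho_liq = 1.219327e-02 * 26.1 / 1.589 = 0.20028 cm^3
Specific pore volume V_pore = V_liq / m_sample = 0.20028 / 1.78
V_pore = 0.1125 cm^3/g

0.1125


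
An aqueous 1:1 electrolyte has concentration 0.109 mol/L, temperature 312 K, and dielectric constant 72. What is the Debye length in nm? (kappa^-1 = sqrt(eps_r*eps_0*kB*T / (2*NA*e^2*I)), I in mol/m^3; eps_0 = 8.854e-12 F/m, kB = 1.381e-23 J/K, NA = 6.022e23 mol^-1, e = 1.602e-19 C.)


Ionic strength I = 0.109 * 1^2 * 1000 = 109 mol/m^3
kappa^-1 = sqrt(72 * 8.854e-12 * 1.381e-23 * 312 / (2 * 6.022e23 * (1.602e-19)^2 * 109))
kappa^-1 = 0.903 nm

0.903


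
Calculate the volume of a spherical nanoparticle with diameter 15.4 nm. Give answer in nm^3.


Radius r = 15.4/2 = 7.7 nm
Volume V = (4/3) * pi * r^3
V = (4/3) * pi * (7.7)^3
V = 1912.32 nm^3

1912.32


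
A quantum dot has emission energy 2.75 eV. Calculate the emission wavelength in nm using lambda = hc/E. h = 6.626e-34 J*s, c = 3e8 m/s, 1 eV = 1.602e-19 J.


Convert energy: E = 2.75 eV = 2.75 * 1.602e-19 = 4.4055e-19 J
lambda = h*c / E = 6.626e-34 * 3e8 / 4.4055e-19
lambda = 4.51209e-07 m = 451.2 nm

451.2


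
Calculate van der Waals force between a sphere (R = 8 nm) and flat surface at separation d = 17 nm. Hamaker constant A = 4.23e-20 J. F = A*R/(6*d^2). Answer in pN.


Convert to SI: R = 8 nm = 8e-09 m, d = 17 nm = 1.7e-08 m
F = A * R / (6 * d^2)
F = 4.23e-20 * 8e-09 / (6 * (1.7e-08)^2)
F = 1.95156e-13 N = 0.195 pN

0.195


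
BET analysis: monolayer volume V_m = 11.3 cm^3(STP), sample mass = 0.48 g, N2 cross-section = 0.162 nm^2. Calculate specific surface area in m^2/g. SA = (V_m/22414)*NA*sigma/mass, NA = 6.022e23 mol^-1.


Number of moles in monolayer = V_m / 22414 = 11.3 / 22414 = 0.00050415
Number of molecules = moles * NA = 0.00050415 * 6.022e23
SA = molecules * sigma / mass
SA = (11.3 / 22414) * 6.022e23 * 0.162e-18 / 0.48
SA = 102.5 m^2/g

102.5


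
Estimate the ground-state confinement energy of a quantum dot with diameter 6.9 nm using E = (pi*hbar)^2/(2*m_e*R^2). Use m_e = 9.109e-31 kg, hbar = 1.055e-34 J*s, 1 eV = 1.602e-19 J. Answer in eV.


Radius R = 6.9/2 = 3.45 nm = 3.45e-09 m
E = (pi * 1.055e-34)^2 / (2 * 9.109e-31 * (3.45e-09)^2)
E(J) = 5.06601e-21
E = E(J) / 1.602e-19 = 0.0316 eV

0.0316


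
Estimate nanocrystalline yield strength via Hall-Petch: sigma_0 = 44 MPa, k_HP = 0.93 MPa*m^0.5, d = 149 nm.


d = 149 nm = 1.49e-07 m
sqrt(d) = 0.0003860052
Hall-Petch contribution = k / sqrt(d) = 0.93 / 0.0003860052 = 2409.3 MPa
sigma = sigma_0 + k/sqrt(d) = 44 + 2409.3 = 2453.3 MPa

2453.3


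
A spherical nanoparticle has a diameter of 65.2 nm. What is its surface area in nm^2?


Radius r = 65.2/2 = 32.6 nm
Surface area SA = 4 * pi * r^2
SA = 4 * pi * (32.6)^2
SA = 13355.04 nm^2

13355.04


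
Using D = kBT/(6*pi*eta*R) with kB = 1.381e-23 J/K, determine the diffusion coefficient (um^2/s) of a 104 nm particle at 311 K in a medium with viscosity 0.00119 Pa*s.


Radius R = 104/2 = 52 nm = 5.2e-08 m
D = kB*T / (6*pi*eta*R)
D = 1.381e-23 * 311 / (6 * pi * 0.00119 * 5.2e-08)
D = 3.68216e-12 m^2/s = 3.682 um^2/s

3.682


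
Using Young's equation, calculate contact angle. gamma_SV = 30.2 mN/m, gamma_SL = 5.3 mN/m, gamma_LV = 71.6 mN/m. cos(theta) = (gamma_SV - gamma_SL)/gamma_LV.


cos(theta) = (gamma_SV - gamma_SL) / gamma_LV
cos(theta) = (30.2 - 5.3) / 71.6
cos(theta) = 0.347765
theta = arccos(0.347765) = 69.65 degrees

69.65


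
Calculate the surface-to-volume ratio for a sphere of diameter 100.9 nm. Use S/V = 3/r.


Radius r = 100.9/2 = 50.45 nm
S/V = 3 / r = 3 / 50.45
S/V = 0.0595 nm^-1

0.0595


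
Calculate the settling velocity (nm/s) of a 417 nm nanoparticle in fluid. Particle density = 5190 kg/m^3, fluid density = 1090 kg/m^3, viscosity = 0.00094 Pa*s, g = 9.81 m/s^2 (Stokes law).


Radius R = 417/2 nm = 2.085e-07 m
Density difference = 5190 - 1090 = 4100 kg/m^3
v = 2 * R^2 * (rho_p - rho_f) * g / (9 * eta)
v = 2 * (2.085e-07)^2 * 4100 * 9.81 / (9 * 0.00094)
v = 4.13356e-07 m/s = 413.3564 nm/s

413.3564


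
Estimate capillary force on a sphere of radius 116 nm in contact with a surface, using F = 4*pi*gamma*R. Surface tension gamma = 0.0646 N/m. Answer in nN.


Convert radius: R = 116 nm = 1.16e-07 m
F = 4 * pi * gamma * R
F = 4 * pi * 0.0646 * 1.16e-07
F = 9.41674e-08 N = 94.1674 nN

94.1674


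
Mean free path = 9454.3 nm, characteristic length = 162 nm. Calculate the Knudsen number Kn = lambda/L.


Knudsen number Kn = lambda / L
Kn = 9454.3 / 162
Kn = 58.3599

58.3599


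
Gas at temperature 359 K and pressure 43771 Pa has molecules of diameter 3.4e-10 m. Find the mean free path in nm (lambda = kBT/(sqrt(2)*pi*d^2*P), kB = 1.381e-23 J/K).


Mean free path: lambda = kB*T / (sqrt(2) * pi * d^2 * P)
lambda = 1.381e-23 * 359 / (sqrt(2) * pi * (3.4e-10)^2 * 43771)
lambda = 2.20536e-07 m
lambda = 220.54 nm

220.54


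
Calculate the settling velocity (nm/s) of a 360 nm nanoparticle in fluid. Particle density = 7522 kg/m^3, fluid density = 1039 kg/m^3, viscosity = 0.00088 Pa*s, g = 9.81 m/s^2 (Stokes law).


Radius R = 360/2 nm = 1.8e-07 m
Density difference = 7522 - 1039 = 6483 kg/m^3
v = 2 * R^2 * (rho_p - rho_f) * g / (9 * eta)
v = 2 * (1.8e-07)^2 * 6483 * 9.81 / (9 * 0.00088)
v = 5.20349e-07 m/s = 520.3492 nm/s

520.3492


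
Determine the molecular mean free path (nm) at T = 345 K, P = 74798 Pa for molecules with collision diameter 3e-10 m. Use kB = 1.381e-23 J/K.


Mean free path: lambda = kB*T / (sqrt(2) * pi * d^2 * P)
lambda = 1.381e-23 * 345 / (sqrt(2) * pi * (3e-10)^2 * 74798)
lambda = 1.593e-07 m
lambda = 159.3 nm

159.3


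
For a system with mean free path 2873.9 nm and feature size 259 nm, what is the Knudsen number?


Knudsen number Kn = lambda / L
Kn = 2873.9 / 259
Kn = 11.0961

11.0961


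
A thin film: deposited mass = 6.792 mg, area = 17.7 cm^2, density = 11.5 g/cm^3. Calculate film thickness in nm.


Convert: m = 6.792 mg = 6.7920e-06 kg, A = 17.7 cm^2 = 1.7700e-03 m^2, rho = 11.5 g/cm^3 = 11500 kg/m^3
t = m / (A * rho)
t = 6.7920e-06 / (1.7700e-03 * 11500)
t = 3.3368e-07 m = 333.7 nm

333.7


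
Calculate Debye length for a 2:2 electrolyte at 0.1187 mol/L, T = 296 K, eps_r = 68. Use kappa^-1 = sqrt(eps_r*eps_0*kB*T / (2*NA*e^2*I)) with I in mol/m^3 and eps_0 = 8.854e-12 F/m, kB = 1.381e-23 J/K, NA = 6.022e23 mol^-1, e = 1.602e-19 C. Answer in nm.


Ionic strength I = 0.1187 * 2^2 * 1000 = 474.8 mol/m^3
kappa^-1 = sqrt(68 * 8.854e-12 * 1.381e-23 * 296 / (2 * 6.022e23 * (1.602e-19)^2 * 474.8))
kappa^-1 = 0.41 nm

0.41


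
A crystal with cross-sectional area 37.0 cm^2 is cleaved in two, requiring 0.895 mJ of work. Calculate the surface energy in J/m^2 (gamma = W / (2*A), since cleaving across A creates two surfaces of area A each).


Convert: A = 37.0 cm^2 = 0.0037 m^2, W = 0.895 mJ = 0.000895 J
Cleaving exposes two faces of area A, so total new surface = 2*A and gamma = W / (2*A)
gamma = 0.000895 / (2 * 0.0037)
gamma = 0.121 J/m^2

0.121


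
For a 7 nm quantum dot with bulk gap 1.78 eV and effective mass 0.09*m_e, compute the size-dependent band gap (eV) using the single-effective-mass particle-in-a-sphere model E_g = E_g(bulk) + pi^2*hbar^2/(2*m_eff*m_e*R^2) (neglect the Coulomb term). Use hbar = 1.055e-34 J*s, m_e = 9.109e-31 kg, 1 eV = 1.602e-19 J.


Radius R = 7/2 nm = 3.5e-09 m
Confinement energy dE = pi^2 * hbar^2 / (2 * m_eff * m_e * R^2)
dE = pi^2 * (1.055e-34)^2 / (2 * 0.09 * 9.109e-31 * (3.5e-09)^2) J, divided by 1.602e-19 J/eV
dE = 0.3414 eV
Total band gap = E_g(bulk) + dE = 1.78 + 0.3414 = 2.1214 eV

2.1214


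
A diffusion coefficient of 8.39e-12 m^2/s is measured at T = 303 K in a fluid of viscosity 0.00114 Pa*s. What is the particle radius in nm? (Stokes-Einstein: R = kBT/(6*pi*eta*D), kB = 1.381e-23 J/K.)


Stokes-Einstein: R = kB*T / (6*pi*eta*D)
R = 1.381e-23 * 303 / (6 * pi * 0.00114 * 8.39e-12)
R = 2.32096e-08 m = 23.21 nm

23.21


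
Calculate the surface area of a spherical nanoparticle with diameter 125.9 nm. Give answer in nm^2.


Radius r = 125.9/2 = 62.95 nm
Surface area SA = 4 * pi * r^2
SA = 4 * pi * (62.95)^2
SA = 49796.79 nm^2

49796.79


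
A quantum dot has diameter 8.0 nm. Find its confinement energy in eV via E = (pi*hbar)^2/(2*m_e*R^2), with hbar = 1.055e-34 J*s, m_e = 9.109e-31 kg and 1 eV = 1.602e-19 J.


Radius R = 8.0/2 = 4 nm = 4e-09 m
E = (pi * 1.055e-34)^2 / (2 * 9.109e-31 * (4e-09)^2)
E(J) = 3.76863e-21
E = E(J) / 1.602e-19 = 0.0235 eV

0.0235


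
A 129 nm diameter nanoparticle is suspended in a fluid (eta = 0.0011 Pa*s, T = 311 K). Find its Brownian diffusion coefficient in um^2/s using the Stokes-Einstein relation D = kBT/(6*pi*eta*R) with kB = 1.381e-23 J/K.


Radius R = 129/2 = 64.5 nm = 6.45e-08 m
D = kB*T / (6*pi*eta*R)
D = 1.381e-23 * 311 / (6 * pi * 0.0011 * 6.45e-08)
D = 3.21145e-12 m^2/s = 3.211 um^2/s

3.211


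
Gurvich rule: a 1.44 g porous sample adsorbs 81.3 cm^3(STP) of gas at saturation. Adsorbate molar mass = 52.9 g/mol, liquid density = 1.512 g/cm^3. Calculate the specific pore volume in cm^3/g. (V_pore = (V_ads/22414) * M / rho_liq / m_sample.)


Moles adsorbed n = V_ads / 22414 = 81.3 / 22414 = 3.627197e-03 mol
Liquid volume V_liq = n * M / rho_liq = 3.627197e-03 * 52.9 / 1.512 = 0.12690 cm^3
Specific pore volume V_pore = V_liq / m_sample = 0.12690 / 1.44
V_pore = 0.0881 cm^3/g

0.0881


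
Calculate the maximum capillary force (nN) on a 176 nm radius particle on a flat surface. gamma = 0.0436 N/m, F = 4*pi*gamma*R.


Convert radius: R = 176 nm = 1.76e-07 m
F = 4 * pi * gamma * R
F = 4 * pi * 0.0436 * 1.76e-07
F = 9.64293e-08 N = 96.4293 nN

96.4293


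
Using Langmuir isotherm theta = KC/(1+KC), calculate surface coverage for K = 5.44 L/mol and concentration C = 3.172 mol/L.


Langmuir isotherm: theta = K*C / (1 + K*C)
K*C = 5.44 * 3.172 = 17.25568
theta = 17.25568 / (1 + 17.25568) = 17.25568 / 18.25568
theta = 0.9452

0.9452


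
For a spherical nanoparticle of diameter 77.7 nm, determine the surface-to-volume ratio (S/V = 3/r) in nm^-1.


Radius r = 77.7/2 = 38.85 nm
S/V = 3 / r = 3 / 38.85
S/V = 0.0772 nm^-1

0.0772


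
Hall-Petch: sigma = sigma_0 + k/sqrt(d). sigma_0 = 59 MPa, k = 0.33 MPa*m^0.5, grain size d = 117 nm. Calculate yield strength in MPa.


d = 117 nm = 1.17e-07 m
sqrt(d) = 0.0003420526
Hall-Petch contribution = k / sqrt(d) = 0.33 / 0.0003420526 = 964.8 MPa
sigma = sigma_0 + k/sqrt(d) = 59 + 964.8 = 1023.8 MPa

1023.8


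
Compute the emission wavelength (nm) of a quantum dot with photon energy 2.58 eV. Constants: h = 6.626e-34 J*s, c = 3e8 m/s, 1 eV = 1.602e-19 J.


Convert energy: E = 2.58 eV = 2.58 * 1.602e-19 = 4.13316e-19 J
lambda = h*c / E = 6.626e-34 * 3e8 / 4.13316e-19
lambda = 4.8094e-07 m = 480.9 nm

480.9


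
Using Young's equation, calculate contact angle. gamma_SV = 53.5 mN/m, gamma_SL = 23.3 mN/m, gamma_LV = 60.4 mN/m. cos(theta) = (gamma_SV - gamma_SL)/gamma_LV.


cos(theta) = (gamma_SV - gamma_SL) / gamma_LV
cos(theta) = (53.5 - 23.3) / 60.4
cos(theta) = 0.5
theta = arccos(0.5) = 60.0 degrees

60.0


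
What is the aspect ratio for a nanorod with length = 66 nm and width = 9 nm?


Aspect ratio AR = length / diameter
AR = 66 / 9
AR = 7.33

7.33


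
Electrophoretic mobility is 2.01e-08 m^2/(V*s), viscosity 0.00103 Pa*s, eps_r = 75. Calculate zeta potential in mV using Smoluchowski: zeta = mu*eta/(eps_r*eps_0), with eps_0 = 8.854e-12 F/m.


Smoluchowski equation: zeta = mu * eta / (eps_r * eps_0)
zeta = 2.01e-08 * 0.00103 / (75 * 8.854e-12)
zeta = 0.031177 V = 31.18 mV

31.18


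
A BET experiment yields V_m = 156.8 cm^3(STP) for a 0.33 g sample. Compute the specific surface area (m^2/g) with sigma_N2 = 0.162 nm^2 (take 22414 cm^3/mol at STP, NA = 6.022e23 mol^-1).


Number of moles in monolayer = V_m / 22414 = 156.8 / 22414 = 0.00699563
Number of molecules = moles * NA = 0.00699563 * 6.022e23
SA = molecules * sigma / mass
SA = (156.8 / 22414) * 6.022e23 * 0.162e-18 / 0.33
SA = 2068.1 m^2/g

2068.1


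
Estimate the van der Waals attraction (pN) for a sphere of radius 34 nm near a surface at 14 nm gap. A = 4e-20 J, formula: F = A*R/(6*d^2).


Convert to SI: R = 34 nm = 3.4e-08 m, d = 14 nm = 1.4e-08 m
F = A * R / (6 * d^2)
F = 4e-20 * 3.4e-08 / (6 * (1.4e-08)^2)
F = 1.15646e-12 N = 1.156 pN

1.156


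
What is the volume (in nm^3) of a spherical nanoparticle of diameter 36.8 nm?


Radius r = 36.8/2 = 18.4 nm
Volume V = (4/3) * pi * r^3
V = (4/3) * pi * (18.4)^3
V = 26094.09 nm^3

26094.09


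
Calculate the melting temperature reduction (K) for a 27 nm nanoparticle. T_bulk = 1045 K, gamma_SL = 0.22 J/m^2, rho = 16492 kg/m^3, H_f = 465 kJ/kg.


Radius R = 27/2 = 13.5 nm = 1.35e-08 m
Convert H_f = 465 kJ/kg = 465000 J/kg
dT = 2 * gamma_SL * T_bulk / (rho * H_f * R)
dT = 2 * 0.22 * 1045 / (16492 * 465000 * 1.35e-08)
dT = 4.4 K

4.4


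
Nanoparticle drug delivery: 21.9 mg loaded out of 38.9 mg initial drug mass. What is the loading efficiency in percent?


Drug loading efficiency = (drug loaded / drug initial) * 100
DLE = 21.9 / 38.9 * 100
DLE = 0.563 * 100
DLE = 56.3%

56.3


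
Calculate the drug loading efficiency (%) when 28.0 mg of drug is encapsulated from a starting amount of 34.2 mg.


Drug loading efficiency = (drug loaded / drug initial) * 100
DLE = 28.0 / 34.2 * 100
DLE = 0.8187 * 100
DLE = 81.87%

81.87


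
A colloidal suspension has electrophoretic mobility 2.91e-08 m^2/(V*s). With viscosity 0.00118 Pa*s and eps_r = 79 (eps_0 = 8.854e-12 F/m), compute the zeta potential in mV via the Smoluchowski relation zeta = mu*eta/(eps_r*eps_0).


Smoluchowski equation: zeta = mu * eta / (eps_r * eps_0)
zeta = 2.91e-08 * 0.00118 / (79 * 8.854e-12)
zeta = 0.049092 V = 49.09 mV

49.09


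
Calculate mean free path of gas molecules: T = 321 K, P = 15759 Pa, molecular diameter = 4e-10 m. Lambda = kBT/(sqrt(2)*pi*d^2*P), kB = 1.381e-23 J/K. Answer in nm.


Mean free path: lambda = kB*T / (sqrt(2) * pi * d^2 * P)
lambda = 1.381e-23 * 321 / (sqrt(2) * pi * (4e-10)^2 * 15759)
lambda = 3.95717e-07 m
lambda = 395.72 nm

395.72


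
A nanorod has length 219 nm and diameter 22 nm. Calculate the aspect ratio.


Aspect ratio AR = length / diameter
AR = 219 / 22
AR = 9.95

9.95


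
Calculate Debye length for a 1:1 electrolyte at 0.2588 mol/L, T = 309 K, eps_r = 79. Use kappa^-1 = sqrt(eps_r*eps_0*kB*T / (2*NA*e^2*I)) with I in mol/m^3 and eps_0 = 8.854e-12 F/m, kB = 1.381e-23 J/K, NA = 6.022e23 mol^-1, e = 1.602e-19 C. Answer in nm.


Ionic strength I = 0.2588 * 1^2 * 1000 = 258.8 mol/m^3
kappa^-1 = sqrt(79 * 8.854e-12 * 1.381e-23 * 309 / (2 * 6.022e23 * (1.602e-19)^2 * 258.8))
kappa^-1 = 0.611 nm

0.611


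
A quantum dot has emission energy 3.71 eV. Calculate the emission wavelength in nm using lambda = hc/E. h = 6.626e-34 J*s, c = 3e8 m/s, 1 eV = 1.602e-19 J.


Convert energy: E = 3.71 eV = 3.71 * 1.602e-19 = 5.94342e-19 J
lambda = h*c / E = 6.626e-34 * 3e8 / 5.94342e-19
lambda = 3.34454e-07 m = 334.5 nm

334.5


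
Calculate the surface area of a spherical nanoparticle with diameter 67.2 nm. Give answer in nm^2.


Radius r = 67.2/2 = 33.6 nm
Surface area SA = 4 * pi * r^2
SA = 4 * pi * (33.6)^2
SA = 14186.93 nm^2

14186.93


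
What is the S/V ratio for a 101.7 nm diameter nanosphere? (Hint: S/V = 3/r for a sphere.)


Radius r = 101.7/2 = 50.85 nm
S/V = 3 / r = 3 / 50.85
S/V = 0.059 nm^-1

0.059


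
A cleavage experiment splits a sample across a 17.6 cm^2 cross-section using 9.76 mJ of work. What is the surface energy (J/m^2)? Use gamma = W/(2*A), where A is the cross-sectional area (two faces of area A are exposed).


Convert: A = 17.6 cm^2 = 0.00176 m^2, W = 9.76 mJ = 0.00976 J
Cleaving exposes two faces of area A, so total new surface = 2*A and gamma = W / (2*A)
gamma = 0.00976 / (2 * 0.00176)
gamma = 2.773 J/m^2

2.773


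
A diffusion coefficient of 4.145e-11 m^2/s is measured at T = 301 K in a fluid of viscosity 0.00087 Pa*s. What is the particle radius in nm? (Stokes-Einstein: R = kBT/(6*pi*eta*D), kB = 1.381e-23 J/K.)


Stokes-Einstein: R = kB*T / (6*pi*eta*D)
R = 1.381e-23 * 301 / (6 * pi * 0.00087 * 4.145e-11)
R = 6.11526e-09 m = 6.12 nm

6.12


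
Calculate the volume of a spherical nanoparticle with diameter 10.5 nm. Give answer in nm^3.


Radius r = 10.5/2 = 5.25 nm
Volume V = (4/3) * pi * r^3
V = (4/3) * pi * (5.25)^3
V = 606.13 nm^3

606.13


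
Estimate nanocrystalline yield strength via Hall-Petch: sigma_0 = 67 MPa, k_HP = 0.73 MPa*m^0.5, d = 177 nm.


d = 177 nm = 1.77e-07 m
sqrt(d) = 0.0004207137
Hall-Petch contribution = k / sqrt(d) = 0.73 / 0.0004207137 = 1735.1 MPa
sigma = sigma_0 + k/sqrt(d) = 67 + 1735.1 = 1802.1 MPa

1802.1


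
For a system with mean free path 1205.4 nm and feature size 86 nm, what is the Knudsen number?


Knudsen number Kn = lambda / L
Kn = 1205.4 / 86
Kn = 14.0163

14.0163


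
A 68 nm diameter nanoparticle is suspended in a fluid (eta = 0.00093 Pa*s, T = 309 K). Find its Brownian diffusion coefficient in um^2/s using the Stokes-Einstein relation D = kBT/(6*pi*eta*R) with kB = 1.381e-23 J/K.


Radius R = 68/2 = 34 nm = 3.4e-08 m
D = kB*T / (6*pi*eta*R)
D = 1.381e-23 * 309 / (6 * pi * 0.00093 * 3.4e-08)
D = 7.15961e-12 m^2/s = 7.16 um^2/s

7.16


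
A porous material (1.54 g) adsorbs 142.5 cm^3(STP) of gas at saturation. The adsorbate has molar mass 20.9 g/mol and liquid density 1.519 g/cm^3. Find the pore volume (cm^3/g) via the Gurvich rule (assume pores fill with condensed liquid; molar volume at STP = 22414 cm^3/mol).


Moles adsorbed n = V_ads / 22414 = 142.5 / 22414 = 6.357634e-03 mol
Liquid volume V_liq = n * M / rho_liq = 6.357634e-03 * 20.9 / 1.519 = 0.08748 cm^3
Specific pore volume V_pore = V_liq / m_sample = 0.08748 / 1.54
V_pore = 0.0568 cm^3/g

0.0568


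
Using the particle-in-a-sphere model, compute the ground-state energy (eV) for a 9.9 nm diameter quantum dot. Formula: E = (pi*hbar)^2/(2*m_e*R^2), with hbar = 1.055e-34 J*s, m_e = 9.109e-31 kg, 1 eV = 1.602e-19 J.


Radius R = 9.9/2 = 4.95 nm = 4.95e-09 m
E = (pi * 1.055e-34)^2 / (2 * 9.109e-31 * (4.95e-09)^2)
E(J) = 2.4609e-21
E = E(J) / 1.602e-19 = 0.0154 eV

0.0154


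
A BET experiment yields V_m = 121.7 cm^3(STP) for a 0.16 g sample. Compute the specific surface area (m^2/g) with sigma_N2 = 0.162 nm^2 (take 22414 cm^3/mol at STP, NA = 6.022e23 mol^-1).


Number of moles in monolayer = V_m / 22414 = 121.7 / 22414 = 0.00542964
Number of molecules = moles * NA = 0.00542964 * 6.022e23
SA = molecules * sigma / mass
SA = (121.7 / 22414) * 6.022e23 * 0.162e-18 / 0.16
SA = 3310.6 m^2/g

3310.6


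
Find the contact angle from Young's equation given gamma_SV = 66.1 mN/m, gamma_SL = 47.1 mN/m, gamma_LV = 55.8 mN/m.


cos(theta) = (gamma_SV - gamma_SL) / gamma_LV
cos(theta) = (66.1 - 47.1) / 55.8
cos(theta) = 0.340502
theta = arccos(0.340502) = 70.09 degrees

70.09


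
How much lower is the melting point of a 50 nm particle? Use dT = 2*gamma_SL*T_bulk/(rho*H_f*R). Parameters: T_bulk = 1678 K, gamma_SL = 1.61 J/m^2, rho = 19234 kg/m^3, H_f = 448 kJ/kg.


Radius R = 50/2 = 25 nm = 2.5e-08 m
Convert H_f = 448 kJ/kg = 448000 J/kg
dT = 2 * gamma_SL * T_bulk / (rho * H_f * R)
dT = 2 * 1.61 * 1678 / (19234 * 448000 * 2.5e-08)
dT = 25.1 K

25.1


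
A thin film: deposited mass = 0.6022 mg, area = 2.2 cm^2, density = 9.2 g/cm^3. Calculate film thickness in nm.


Convert: m = 0.6022 mg = 6.0220e-07 kg, A = 2.2 cm^2 = 2.2000e-04 m^2, rho = 9.2 g/cm^3 = 9200 kg/m^3
t = m / (A * rho)
t = 6.0220e-07 / (2.2000e-04 * 9200)
t = 2.9753e-07 m = 297.5 nm

297.5


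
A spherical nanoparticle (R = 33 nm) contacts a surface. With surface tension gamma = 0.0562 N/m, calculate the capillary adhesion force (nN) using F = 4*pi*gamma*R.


Convert radius: R = 33 nm = 3.3e-08 m
F = 4 * pi * gamma * R
F = 4 * pi * 0.0562 * 3.3e-08
F = 2.33056e-08 N = 23.3056 nN

23.3056


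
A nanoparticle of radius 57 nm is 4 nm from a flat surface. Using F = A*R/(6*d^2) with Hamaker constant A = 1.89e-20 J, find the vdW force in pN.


Convert to SI: R = 57 nm = 5.7e-08 m, d = 4 nm = 4e-09 m
F = A * R / (6 * d^2)
F = 1.89e-20 * 5.7e-08 / (6 * (4e-09)^2)
F = 1.12219e-11 N = 11.222 pN

11.222
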